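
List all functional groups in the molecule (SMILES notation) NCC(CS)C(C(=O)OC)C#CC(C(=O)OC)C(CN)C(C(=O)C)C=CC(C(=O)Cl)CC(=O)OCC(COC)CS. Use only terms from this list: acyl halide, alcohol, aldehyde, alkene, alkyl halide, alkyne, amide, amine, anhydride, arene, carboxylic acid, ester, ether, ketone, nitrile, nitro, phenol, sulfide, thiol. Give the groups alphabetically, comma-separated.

acyl halide, alkene, alkyne, amine, ester, ether, ketone, thiol

Working along the chain:
  H2NCH2: –NH2 on an sp³ carbon with no adjacent C=O → amine.
  CH(CH2SH): pendant –CH2SH → thiol.
  CH(COOCH3): pendant –COOCH3: carbonyl C bonded to C and –OCH3 → ester.
  C≡C: C≡C triple bond → alkyne.
  CH(COOCH3): pendant –COOCH3: carbonyl C bonded to C and –OCH3 → ester.
  CH(CH2NH2): pendant –CH2NH2: N on sp³ C, no adjacent C=O → amine.
  CH(COCH3): pendant –COCH3: carbonyl C bonded to two carbons → ketone.
  CH=CH: C=C double bond → alkene.
  CH(COCl): pendant –C(=O)X: carbonyl C bonded to C and halogen → acyl halide.
  CH2COOCH2: –C(=O)–O–C with C on the carbonyl side → ester.
  CH(CH2OCH3): pendant –CH2OCH3: C–O–C linkage → ether.
  CH2SH: –SH on an sp³ carbon → thiol.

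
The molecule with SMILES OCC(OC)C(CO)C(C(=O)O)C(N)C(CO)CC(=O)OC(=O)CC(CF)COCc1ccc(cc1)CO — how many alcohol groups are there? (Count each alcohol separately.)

HO– on an sp³ carbon → alcohol.
pendant –OCH3: C–O–C with sp³ C, no adjacent C=O → ether.
pendant –CH2OH on an sp³ backbone C → alcohol.
pendant –COOH: carbonyl C bonded to C and –OH → carboxylic acid.
–NH2 on an sp³ carbon with no adjacent C=O → amine.
pendant –CH2OH on an sp³ backbone C → alcohol.
two acyl groups sharing one oxygen, –C(=O)–O–C(=O)– → anhydride.
pendant –CH2X: halogen on sp³ carbon → alkyl halide.
C–O–C with sp³ carbons on both sides and no adjacent C=O → ether.
para-disubstituted benzene ring → arene.
–OH on an sp³ carbon → alcohol.
Alcohol appears at: HOCH2, CH(CH2OH), CH(CH2OH), CH2OH → 4.

4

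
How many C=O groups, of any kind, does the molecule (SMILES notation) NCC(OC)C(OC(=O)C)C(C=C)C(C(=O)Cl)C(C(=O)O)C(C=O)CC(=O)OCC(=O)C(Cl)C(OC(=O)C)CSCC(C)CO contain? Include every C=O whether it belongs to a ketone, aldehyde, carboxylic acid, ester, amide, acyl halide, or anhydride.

7

CH(OCOCH3): ester, 1 C=O (running total 1).
CH(COCl): acyl halide, 1 C=O (running total 2).
CH(COOH): carboxylic acid, 1 C=O (running total 3).
CH(CHO): aldehyde, 1 C=O (running total 4).
CH2COOCH2: ester, 1 C=O (running total 5).
CO: ketone, 1 C=O (running total 6).
CH(OCOCH3): ester, 1 C=O (running total 7).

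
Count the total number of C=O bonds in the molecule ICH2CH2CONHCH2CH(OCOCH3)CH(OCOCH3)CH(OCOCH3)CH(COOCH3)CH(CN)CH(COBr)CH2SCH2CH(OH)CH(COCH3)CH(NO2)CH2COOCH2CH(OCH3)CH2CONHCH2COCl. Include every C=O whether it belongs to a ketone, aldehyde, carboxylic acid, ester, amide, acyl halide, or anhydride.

10

CH2CONHCH2: amide, 1 C=O (running total 1).
CH(OCOCH3): ester, 1 C=O (running total 2).
CH(OCOCH3): ester, 1 C=O (running total 3).
CH(OCOCH3): ester, 1 C=O (running total 4).
CH(COOCH3): ester, 1 C=O (running total 5).
CH(COBr): acyl halide, 1 C=O (running total 6).
CH(COCH3): ketone, 1 C=O (running total 7).
CH2COOCH2: ester, 1 C=O (running total 8).
CH2CONHCH2: amide, 1 C=O (running total 9).
COCl: acyl halide, 1 C=O (running total 10).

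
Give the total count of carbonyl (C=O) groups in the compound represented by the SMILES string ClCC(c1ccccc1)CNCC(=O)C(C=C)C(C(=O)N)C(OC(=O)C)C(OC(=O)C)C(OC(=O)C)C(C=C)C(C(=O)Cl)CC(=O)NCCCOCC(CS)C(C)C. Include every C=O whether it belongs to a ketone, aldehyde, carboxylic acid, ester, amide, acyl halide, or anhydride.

CO: ketone, 1 C=O (running total 1).
CH(CONH2): amide, 1 C=O (running total 2).
CH(OCOCH3): ester, 1 C=O (running total 3).
CH(OCOCH3): ester, 1 C=O (running total 4).
CH(OCOCH3): ester, 1 C=O (running total 5).
CH(COCl): acyl halide, 1 C=O (running total 6).
CH2CONHCH2: amide, 1 C=O (running total 7).

7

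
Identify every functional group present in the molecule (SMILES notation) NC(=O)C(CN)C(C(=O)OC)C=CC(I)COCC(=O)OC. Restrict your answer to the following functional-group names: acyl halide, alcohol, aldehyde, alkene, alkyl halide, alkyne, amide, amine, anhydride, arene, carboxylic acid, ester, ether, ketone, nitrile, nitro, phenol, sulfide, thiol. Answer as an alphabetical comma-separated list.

alkene, alkyl halide, amide, amine, ester, ether

Working along the chain:
  H2NCO: –C(=O)NH2: carbonyl C bonded to C and to N → amide (the N is not a separate amine).
  CH(CH2NH2): pendant –CH2NH2: N on sp³ C, no adjacent C=O → amine.
  CH(COOCH3): pendant –COOCH3: carbonyl C bonded to C and –OCH3 → ester.
  CH=CH: C=C double bond → alkene.
  CH(I): halogen on an sp³ carbon → alkyl halide.
  CH2OCH2: C–O–C with sp³ carbons on both sides and no adjacent C=O → ether.
  COOCH3: –C(=O)OCH3: carbonyl C bonded to C and to –OCH3 → ester (not ketone + ether).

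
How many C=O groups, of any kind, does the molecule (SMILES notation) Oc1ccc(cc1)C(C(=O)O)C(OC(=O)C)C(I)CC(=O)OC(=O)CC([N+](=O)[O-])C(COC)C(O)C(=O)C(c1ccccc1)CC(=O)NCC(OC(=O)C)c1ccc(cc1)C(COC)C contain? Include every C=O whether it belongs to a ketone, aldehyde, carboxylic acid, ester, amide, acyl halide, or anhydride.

CH(COOH): carboxylic acid, 1 C=O (running total 1).
CH(OCOCH3): ester, 1 C=O (running total 2).
CH2CO-O-COCH2: anhydride, 2 C=O (running total 4).
CO: ketone, 1 C=O (running total 5).
CH2CONHCH2: amide, 1 C=O (running total 6).
CH(OCOCH3): ester, 1 C=O (running total 7).

7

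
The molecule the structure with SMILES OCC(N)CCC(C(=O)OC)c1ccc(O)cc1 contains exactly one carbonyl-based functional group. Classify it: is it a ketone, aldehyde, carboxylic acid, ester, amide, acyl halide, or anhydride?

The carbonyl is in the CH(COOCH3) segment: pendant –COOCH3: carbonyl C bonded to C and –OCH3 → ester.

ester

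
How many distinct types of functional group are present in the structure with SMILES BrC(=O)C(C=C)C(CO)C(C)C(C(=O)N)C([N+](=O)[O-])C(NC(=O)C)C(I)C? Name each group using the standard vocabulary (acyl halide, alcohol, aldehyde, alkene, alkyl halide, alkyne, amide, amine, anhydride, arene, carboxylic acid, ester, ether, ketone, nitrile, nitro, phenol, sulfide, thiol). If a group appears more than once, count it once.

Working along the chain:
  BrCO: –C(=O)Br: carbonyl C bonded to C and to a halogen → acyl halide (not alkyl halide).
  CH(CH=CH2): pendant –CH=CH2: C=C double bond → alkene.
  CH(CH2OH): pendant –CH2OH on an sp³ backbone C → alcohol.
  CH(CONH2): pendant –CONH2: carbonyl C bonded to C and N → amide.
  CH(NO2): –NO2 on an sp³ carbon → nitro (the N=O is not a carbonyl).
  CH(NHCOCH3): pendant –NHC(=O)CH3: N bonded to a carbonyl → amide (not amine).
  CH(I): halogen on an sp³ carbon → alkyl halide.
Distinct types present: acyl halide, alcohol, alkene, alkyl halide, amide, nitro.

6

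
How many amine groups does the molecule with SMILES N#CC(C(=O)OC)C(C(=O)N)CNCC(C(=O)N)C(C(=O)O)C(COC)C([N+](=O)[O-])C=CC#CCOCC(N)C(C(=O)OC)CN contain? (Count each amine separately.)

Reading the structure from left to right:
  N≡C: N≡C–: carbon triple-bonded to nitrogen → nitrile.
  CH(COOCH3): pendant –COOCH3: carbonyl C bonded to C and –OCH3 → ester.
  CH(CONH2): pendant –CONH2: carbonyl C bonded to C and N → amide.
  CH2NHCH2: C–N–C with sp³ carbons and no adjacent C=O → amine (secondary).
  CH(CONH2): pendant –CONH2: carbonyl C bonded to C and N → amide.
  CH(COOH): pendant –COOH: carbonyl C bonded to C and –OH → carboxylic acid.
  CH(CH2OCH3): pendant –CH2OCH3: C–O–C linkage → ether.
  CH(NO2): –NO2 on an sp³ carbon → nitro (the N=O is not a carbonyl).
  CH=CH: C=C double bond → alkene.
  C≡C: C≡C triple bond → alkyne.
  CH2OCH2: C–O–C with sp³ carbons on both sides and no adjacent C=O → ether.
  CH(NH2): –NH2 on an sp³ carbon with no adjacent C=O → amine.
  CH(COOCH3): pendant –COOCH3: carbonyl C bonded to C and –OCH3 → ester.
  CH2NH2: –NH2 on an sp³ carbon with no adjacent C=O → amine.
Amine appears at: CH2NHCH2, CH(NH2), CH2NH2 → 3.

3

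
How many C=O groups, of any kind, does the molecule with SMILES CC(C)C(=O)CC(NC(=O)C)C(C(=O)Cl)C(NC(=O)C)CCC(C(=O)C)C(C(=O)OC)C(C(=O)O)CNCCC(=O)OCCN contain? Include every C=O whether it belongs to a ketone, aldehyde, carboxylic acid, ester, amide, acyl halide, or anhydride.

CO: ketone, 1 C=O (running total 1).
CH(NHCOCH3): amide, 1 C=O (running total 2).
CH(COCl): acyl halide, 1 C=O (running total 3).
CH(NHCOCH3): amide, 1 C=O (running total 4).
CH(COCH3): ketone, 1 C=O (running total 5).
CH(COOCH3): ester, 1 C=O (running total 6).
CH(COOH): carboxylic acid, 1 C=O (running total 7).
CH2COOCH2: ester, 1 C=O (running total 8).

8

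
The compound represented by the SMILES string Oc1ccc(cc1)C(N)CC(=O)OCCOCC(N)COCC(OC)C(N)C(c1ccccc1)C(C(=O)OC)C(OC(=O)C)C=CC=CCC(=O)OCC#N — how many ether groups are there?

Working along the chain:
  HOC6H4: –OH attached directly to an aromatic ring → phenol (not alcohol); the ring itself is an arene.
  CH(NH2): –NH2 on an sp³ carbon with no adjacent C=O → amine.
  CH2COOCH2: –C(=O)–O–C with C on the carbonyl side → ester.
  CH2OCH2: C–O–C with sp³ carbons on both sides and no adjacent C=O → ether.
  CH(NH2): –NH2 on an sp³ carbon with no adjacent C=O → amine.
  CH2OCH2: C–O–C with sp³ carbons on both sides and no adjacent C=O → ether.
  CH(OCH3): pendant –OCH3: C–O–C with sp³ C, no adjacent C=O → ether.
  CH(NH2): –NH2 on an sp³ carbon with no adjacent C=O → amine.
  CH(C6H5): pendant –C6H5: benzene ring → arene.
  CH(COOCH3): pendant –COOCH3: carbonyl C bonded to C and –OCH3 → ester.
  CH(OCOCH3): pendant –OC(=O)CH3: an acyloxy group → ester.
  CH=CH: C=C double bond → alkene.
  CH=CH: C=C double bond → alkene.
  CH2COOCH2: –C(=O)–O–C with C on the carbonyl side → ester.
  CN: –C≡N: carbon triple-bonded to nitrogen → nitrile.
Ether appears at: CH2OCH2, CH2OCH2, CH(OCH3) → 3.

3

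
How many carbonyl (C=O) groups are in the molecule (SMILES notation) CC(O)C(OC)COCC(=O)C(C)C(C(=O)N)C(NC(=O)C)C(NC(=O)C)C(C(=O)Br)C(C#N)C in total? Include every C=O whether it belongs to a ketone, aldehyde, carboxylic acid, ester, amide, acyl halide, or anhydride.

CO: ketone, 1 C=O (running total 1).
CH(CONH2): amide, 1 C=O (running total 2).
CH(NHCOCH3): amide, 1 C=O (running total 3).
CH(NHCOCH3): amide, 1 C=O (running total 4).
CH(COBr): acyl halide, 1 C=O (running total 5).

5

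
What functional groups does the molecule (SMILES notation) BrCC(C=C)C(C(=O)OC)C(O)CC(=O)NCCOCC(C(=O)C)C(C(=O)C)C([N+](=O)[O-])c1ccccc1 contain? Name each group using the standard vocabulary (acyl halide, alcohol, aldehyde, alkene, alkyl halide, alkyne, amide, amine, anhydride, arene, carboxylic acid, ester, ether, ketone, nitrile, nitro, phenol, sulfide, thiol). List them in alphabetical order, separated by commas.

alcohol, alkene, alkyl halide, amide, arene, ester, ether, ketone, nitro

Taking each segment in turn:
  BrCH2: halogen on an sp³ carbon → alkyl halide.
  CH(CH=CH2): pendant –CH=CH2: C=C double bond → alkene.
  CH(COOCH3): pendant –COOCH3: carbonyl C bonded to C and –OCH3 → ester.
  CH(OH): –OH on an sp³ carbon → alcohol (secondary).
  CH2CONHCH2: –C(=O)–N– linkage → amide (the N is not an amine).
  CH2OCH2: C–O–C with sp³ carbons on both sides and no adjacent C=O → ether.
  CH(COCH3): pendant –COCH3: carbonyl C bonded to two carbons → ketone.
  CH(COCH3): pendant –COCH3: carbonyl C bonded to two carbons → ketone.
  CH(NO2): –NO2 on an sp³ carbon → nitro (the N=O is not a carbonyl).
  C6H5: –C6H5 phenyl ring → arene.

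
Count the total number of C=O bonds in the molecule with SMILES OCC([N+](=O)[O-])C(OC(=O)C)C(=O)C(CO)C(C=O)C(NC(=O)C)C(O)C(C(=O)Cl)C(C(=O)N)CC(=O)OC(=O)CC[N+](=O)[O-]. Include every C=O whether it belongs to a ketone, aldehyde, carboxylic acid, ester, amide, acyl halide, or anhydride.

CH(OCOCH3): ester, 1 C=O (running total 1).
CO: ketone, 1 C=O (running total 2).
CH(CHO): aldehyde, 1 C=O (running total 3).
CH(NHCOCH3): amide, 1 C=O (running total 4).
CH(COCl): acyl halide, 1 C=O (running total 5).
CH(CONH2): amide, 1 C=O (running total 6).
CH2CO-O-COCH2: anhydride, 2 C=O (running total 8).

8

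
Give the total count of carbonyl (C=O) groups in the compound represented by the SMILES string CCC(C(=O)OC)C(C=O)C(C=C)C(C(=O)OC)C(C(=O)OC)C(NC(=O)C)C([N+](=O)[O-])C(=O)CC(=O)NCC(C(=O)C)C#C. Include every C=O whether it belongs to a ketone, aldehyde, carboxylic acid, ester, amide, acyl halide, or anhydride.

CH(COOCH3): ester, 1 C=O (running total 1).
CH(CHO): aldehyde, 1 C=O (running total 2).
CH(COOCH3): ester, 1 C=O (running total 3).
CH(COOCH3): ester, 1 C=O (running total 4).
CH(NHCOCH3): amide, 1 C=O (running total 5).
CO: ketone, 1 C=O (running total 6).
CH2CONHCH2: amide, 1 C=O (running total 7).
CH(COCH3): ketone, 1 C=O (running total 8).

8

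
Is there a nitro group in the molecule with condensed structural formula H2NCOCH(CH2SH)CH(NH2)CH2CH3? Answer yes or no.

–C(=O)NH2: carbonyl C bonded to C and to N → amide (the N is not a separate amine).
pendant –CH2SH → thiol.
–NH2 on an sp³ carbon with no adjacent C=O → amine.
The groups actually present are: amide, amine, thiol.

no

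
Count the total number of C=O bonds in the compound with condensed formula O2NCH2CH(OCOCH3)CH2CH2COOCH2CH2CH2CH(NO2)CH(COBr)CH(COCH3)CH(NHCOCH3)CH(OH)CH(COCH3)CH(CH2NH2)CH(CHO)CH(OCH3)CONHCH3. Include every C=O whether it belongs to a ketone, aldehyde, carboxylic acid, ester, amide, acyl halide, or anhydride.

CH(OCOCH3): ester, 1 C=O (running total 1).
CH2COOCH2: ester, 1 C=O (running total 2).
CH(COBr): acyl halide, 1 C=O (running total 3).
CH(COCH3): ketone, 1 C=O (running total 4).
CH(NHCOCH3): amide, 1 C=O (running total 5).
CH(COCH3): ketone, 1 C=O (running total 6).
CH(CHO): aldehyde, 1 C=O (running total 7).
CONHCH3: amide, 1 C=O (running total 8).

8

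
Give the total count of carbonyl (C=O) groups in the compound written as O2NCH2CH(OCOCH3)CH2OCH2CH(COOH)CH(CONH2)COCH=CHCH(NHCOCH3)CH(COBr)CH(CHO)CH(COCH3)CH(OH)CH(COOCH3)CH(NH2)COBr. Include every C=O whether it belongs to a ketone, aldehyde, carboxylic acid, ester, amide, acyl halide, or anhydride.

CH(OCOCH3): ester, 1 C=O (running total 1).
CH(COOH): carboxylic acid, 1 C=O (running total 2).
CH(CONH2): amide, 1 C=O (running total 3).
CO: ketone, 1 C=O (running total 4).
CH(NHCOCH3): amide, 1 C=O (running total 5).
CH(COBr): acyl halide, 1 C=O (running total 6).
CH(CHO): aldehyde, 1 C=O (running total 7).
CH(COCH3): ketone, 1 C=O (running total 8).
CH(COOCH3): ester, 1 C=O (running total 9).
COBr: acyl halide, 1 C=O (running total 10).

10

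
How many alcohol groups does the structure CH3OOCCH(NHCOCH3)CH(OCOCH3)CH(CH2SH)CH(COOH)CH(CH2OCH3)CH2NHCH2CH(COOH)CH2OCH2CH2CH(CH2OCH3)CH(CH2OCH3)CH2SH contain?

Taking each segment in turn:
  CH3OOC: CH3O–C(=O)–: carbonyl C bonded to C and to –OCH3 → ester (not ketone + ether).
  CH(NHCOCH3): pendant –NHC(=O)CH3: N bonded to a carbonyl → amide (not amine).
  CH(OCOCH3): pendant –OC(=O)CH3: an acyloxy group → ester.
  CH(CH2SH): pendant –CH2SH → thiol.
  CH(COOH): pendant –COOH: carbonyl C bonded to C and –OH → carboxylic acid.
  CH(CH2OCH3): pendant –CH2OCH3: C–O–C linkage → ether.
  CH2NHCH2: C–N–C with sp³ carbons and no adjacent C=O → amine (secondary).
  CH(COOH): pendant –COOH: carbonyl C bonded to C and –OH → carboxylic acid.
  CH2OCH2: C–O–C with sp³ carbons on both sides and no adjacent C=O → ether.
  CH(CH2OCH3): pendant –CH2OCH3: C–O–C linkage → ether.
  CH(CH2OCH3): pendant –CH2OCH3: C–O–C linkage → ether.
  CH2SH: –SH on an sp³ carbon → thiol.
No segment is a alcohol: CH(CH2SH) is thiol, not alcohol; CH(COOH) is carboxylic acid, not alcohol; CH(CH2OCH3) is ether, not alcohol. → 0.

0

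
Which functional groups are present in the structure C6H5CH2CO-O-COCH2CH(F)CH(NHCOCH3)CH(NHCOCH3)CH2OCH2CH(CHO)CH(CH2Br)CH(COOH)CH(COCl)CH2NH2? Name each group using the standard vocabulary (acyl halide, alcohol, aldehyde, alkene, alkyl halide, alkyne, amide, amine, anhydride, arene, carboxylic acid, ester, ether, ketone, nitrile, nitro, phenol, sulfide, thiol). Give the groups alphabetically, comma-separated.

acyl halide, aldehyde, alkyl halide, amide, amine, anhydride, arene, carboxylic acid, ether

Reading the structure from left to right:
  C6H5: C6H5– phenyl ring → arene.
  CH2CO-O-COCH2: two acyl groups sharing one oxygen, –C(=O)–O–C(=O)– → anhydride.
  CH(F): halogen on an sp³ carbon → alkyl halide.
  CH(NHCOCH3): pendant –NHC(=O)CH3: N bonded to a carbonyl → amide (not amine).
  CH(NHCOCH3): pendant –NHC(=O)CH3: N bonded to a carbonyl → amide (not amine).
  CH2OCH2: C–O–C with sp³ carbons on both sides and no adjacent C=O → ether.
  CH(CHO): pendant –CHO: carbonyl C bonded to C and H → aldehyde.
  CH(CH2Br): pendant –CH2X: halogen on sp³ carbon → alkyl halide.
  CH(COOH): pendant –COOH: carbonyl C bonded to C and –OH → carboxylic acid.
  CH(COCl): pendant –C(=O)X: carbonyl C bonded to C and halogen → acyl halide.
  CH2NH2: –NH2 on an sp³ carbon with no adjacent C=O → amine.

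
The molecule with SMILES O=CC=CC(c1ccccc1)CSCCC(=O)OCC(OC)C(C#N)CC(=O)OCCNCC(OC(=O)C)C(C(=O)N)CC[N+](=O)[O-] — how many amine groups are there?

Taking each segment in turn:
  OHC: terminal –CHO: carbonyl C bonded to H and C → aldehyde.
  CH=CH: C=C double bond → alkene.
  CH(C6H5): pendant –C6H5: benzene ring → arene.
  CH2SCH2: C–S–C linkage → sulfide (thioether).
  CH2COOCH2: –C(=O)–O–C with C on the carbonyl side → ester.
  CH(OCH3): pendant –OCH3: C–O–C with sp³ C, no adjacent C=O → ether.
  CH(CN): pendant –C≡N: nitrile.
  CH2COOCH2: –C(=O)–O–C with C on the carbonyl side → ester.
  CH2NHCH2: C–N–C with sp³ carbons and no adjacent C=O → amine (secondary).
  CH(OCOCH3): pendant –OC(=O)CH3: an acyloxy group → ester.
  CH(CONH2): pendant –CONH2: carbonyl C bonded to C and N → amide.
  CH2NO2: –NO2 on carbon → nitro group.
Amine appears at: CH2NHCH2 → 1.

1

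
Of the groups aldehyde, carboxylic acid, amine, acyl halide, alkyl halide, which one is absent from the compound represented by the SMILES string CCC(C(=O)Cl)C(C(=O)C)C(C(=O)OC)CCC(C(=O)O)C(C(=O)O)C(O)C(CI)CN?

aldehyde

amine: present (CH2NH2 — –NH2 on an sp³ carbon with no adjacent C=O → amine).
alkyl halide: present (CH(CH2I) — pendant –CH2X: halogen on sp³ carbon → alkyl halide).
carboxylic acid: present (CH(COOH) — pendant –COOH: carbonyl C bonded to C and –OH → carboxylic acid).
acyl halide: present (CH(COCl) — pendant –C(=O)X: carbonyl C bonded to C and halogen → acyl halide).
aldehyde: absent. In CH(COCH3), the carbonyl carbon is bonded to two carbons, so it is a ketone, not an aldehyde. In CH(COOH), the carbonyl carbon bears –OH, not –H, so it is a carboxylic acid.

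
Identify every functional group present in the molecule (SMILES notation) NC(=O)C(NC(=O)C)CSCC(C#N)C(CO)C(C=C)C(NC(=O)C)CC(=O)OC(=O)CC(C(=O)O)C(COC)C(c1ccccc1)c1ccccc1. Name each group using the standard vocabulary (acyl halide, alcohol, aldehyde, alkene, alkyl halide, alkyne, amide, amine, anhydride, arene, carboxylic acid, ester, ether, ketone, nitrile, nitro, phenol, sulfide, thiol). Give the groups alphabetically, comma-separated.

Reading the structure from left to right:
  H2NCO: –C(=O)NH2: carbonyl C bonded to C and to N → amide (the N is not a separate amine).
  CH(NHCOCH3): pendant –NHC(=O)CH3: N bonded to a carbonyl → amide (not amine).
  CH2SCH2: C–S–C linkage → sulfide (thioether).
  CH(CN): pendant –C≡N: nitrile.
  CH(CH2OH): pendant –CH2OH on an sp³ backbone C → alcohol.
  CH(CH=CH2): pendant –CH=CH2: C=C double bond → alkene.
  CH(NHCOCH3): pendant –NHC(=O)CH3: N bonded to a carbonyl → amide (not amine).
  CH2CO-O-COCH2: two acyl groups sharing one oxygen, –C(=O)–O–C(=O)– → anhydride.
  CH(COOH): pendant –COOH: carbonyl C bonded to C and –OH → carboxylic acid.
  CH(CH2OCH3): pendant –CH2OCH3: C–O–C linkage → ether.
  CH(C6H5): pendant –C6H5: benzene ring → arene.
  C6H5: –C6H5 phenyl ring → arene.

alcohol, alkene, amide, anhydride, arene, carboxylic acid, ether, nitrile, sulfide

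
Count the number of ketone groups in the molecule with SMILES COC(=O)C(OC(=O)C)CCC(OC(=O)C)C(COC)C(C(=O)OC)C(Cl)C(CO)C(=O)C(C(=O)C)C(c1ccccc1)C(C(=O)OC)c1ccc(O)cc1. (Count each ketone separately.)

CH3O–C(=O)–: carbonyl C bonded to C and to –OCH3 → ester (not ketone + ether).
pendant –OC(=O)CH3: an acyloxy group → ester.
pendant –OC(=O)CH3: an acyloxy group → ester.
pendant –CH2OCH3: C–O–C linkage → ether.
pendant –COOCH3: carbonyl C bonded to C and –OCH3 → ester.
halogen on an sp³ carbon → alkyl halide.
pendant –CH2OH on an sp³ backbone C → alcohol.
–C(=O)– with carbon on both sides → ketone.
pendant –COCH3: carbonyl C bonded to two carbons → ketone.
pendant –C6H5: benzene ring → arene.
pendant –COOCH3: carbonyl C bonded to C and –OCH3 → ester.
–OH attached directly to an aromatic ring → phenol (not alcohol); the ring itself is an arene.
Ketone appears at: CO, CH(COCH3) → 2.

2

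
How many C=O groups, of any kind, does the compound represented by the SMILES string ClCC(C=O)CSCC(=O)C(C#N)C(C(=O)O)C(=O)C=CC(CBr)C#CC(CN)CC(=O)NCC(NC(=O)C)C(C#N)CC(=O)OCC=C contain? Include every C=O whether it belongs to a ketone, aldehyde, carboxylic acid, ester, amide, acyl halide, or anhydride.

7

CH(CHO): aldehyde, 1 C=O (running total 1).
CO: ketone, 1 C=O (running total 2).
CH(COOH): carboxylic acid, 1 C=O (running total 3).
CO: ketone, 1 C=O (running total 4).
CH2CONHCH2: amide, 1 C=O (running total 5).
CH(NHCOCH3): amide, 1 C=O (running total 6).
CH2COOCH2: ester, 1 C=O (running total 7).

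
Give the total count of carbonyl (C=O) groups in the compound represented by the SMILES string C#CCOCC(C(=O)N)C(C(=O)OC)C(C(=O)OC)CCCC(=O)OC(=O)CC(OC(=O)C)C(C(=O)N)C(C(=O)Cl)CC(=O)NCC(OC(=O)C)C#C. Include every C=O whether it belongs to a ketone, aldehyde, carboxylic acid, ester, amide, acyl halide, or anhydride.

10

CH(CONH2): amide, 1 C=O (running total 1).
CH(COOCH3): ester, 1 C=O (running total 2).
CH(COOCH3): ester, 1 C=O (running total 3).
CH2CO-O-COCH2: anhydride, 2 C=O (running total 5).
CH(OCOCH3): ester, 1 C=O (running total 6).
CH(CONH2): amide, 1 C=O (running total 7).
CH(COCl): acyl halide, 1 C=O (running total 8).
CH2CONHCH2: amide, 1 C=O (running total 9).
CH(OCOCH3): ester, 1 C=O (running total 10).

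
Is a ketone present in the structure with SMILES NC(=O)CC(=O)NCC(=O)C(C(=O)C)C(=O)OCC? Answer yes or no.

yes

–C(=O)NH2: carbonyl C bonded to C and to N → amide (the N is not a separate amine).
–C(=O)–N– linkage → amide (the N is not an amine).
–C(=O)– with carbon on both sides → ketone.
pendant –COCH3: carbonyl C bonded to two carbons → ketone.
–C(=O)OCH2CH3: carbonyl C bonded to C and to –OEt → ester.
The CO segment supplies the ketone: –C(=O)– with carbon on both sides → ketone.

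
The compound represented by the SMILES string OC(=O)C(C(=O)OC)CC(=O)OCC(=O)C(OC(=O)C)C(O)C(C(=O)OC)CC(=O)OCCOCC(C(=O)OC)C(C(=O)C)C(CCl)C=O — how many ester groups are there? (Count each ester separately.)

–COOH: carbonyl C bonded to –OH and C → carboxylic acid (the –OH is not a separate alcohol).
pendant –COOCH3: carbonyl C bonded to C and –OCH3 → ester.
–C(=O)–O–C with C on the carbonyl side → ester.
–C(=O)– with carbon on both sides → ketone.
pendant –OC(=O)CH3: an acyloxy group → ester.
–OH on an sp³ carbon → alcohol (secondary).
pendant –COOCH3: carbonyl C bonded to C and –OCH3 → ester.
–C(=O)–O–C with C on the carbonyl side → ester.
C–O–C with sp³ carbons on both sides and no adjacent C=O → ether.
pendant –COOCH3: carbonyl C bonded to C and –OCH3 → ester.
pendant –COCH3: carbonyl C bonded to two carbons → ketone.
pendant –CH2X: halogen on sp³ carbon → alkyl halide.
terminal –CHO: carbonyl C bonded to H and C → aldehyde.
Ester appears at: CH(COOCH3), CH2COOCH2, CH(OCOCH3), CH(COOCH3), CH2COOCH2, CH(COOCH3) → 6.

6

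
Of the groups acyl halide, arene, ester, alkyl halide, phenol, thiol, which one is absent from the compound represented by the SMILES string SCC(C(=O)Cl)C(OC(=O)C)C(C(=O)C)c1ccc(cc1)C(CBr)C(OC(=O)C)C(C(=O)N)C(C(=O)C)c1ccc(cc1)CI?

arene: present (C6H4 — para-disubstituted benzene ring → arene).
thiol: present (HSCH2 — –SH on an sp³ carbon → thiol).
ester: present (CH(OCOCH3) — pendant –OC(=O)CH3: an acyloxy group → ester).
acyl halide: present (CH(COCl) — pendant –C(=O)X: carbonyl C bonded to C and halogen → acyl halide).
alkyl halide: present (CH(CH2Br) — pendant –CH2X: halogen on sp³ carbon → alkyl halide).
phenol: no segment matches this pattern.

phenol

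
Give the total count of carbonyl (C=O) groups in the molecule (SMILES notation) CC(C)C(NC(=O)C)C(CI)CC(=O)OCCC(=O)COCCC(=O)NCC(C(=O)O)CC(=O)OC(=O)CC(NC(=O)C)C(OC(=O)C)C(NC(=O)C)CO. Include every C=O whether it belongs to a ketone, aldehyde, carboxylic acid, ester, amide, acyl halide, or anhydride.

10

CH(NHCOCH3): amide, 1 C=O (running total 1).
CH2COOCH2: ester, 1 C=O (running total 2).
CO: ketone, 1 C=O (running total 3).
CH2CONHCH2: amide, 1 C=O (running total 4).
CH(COOH): carboxylic acid, 1 C=O (running total 5).
CH2CO-O-COCH2: anhydride, 2 C=O (running total 7).
CH(NHCOCH3): amide, 1 C=O (running total 8).
CH(OCOCH3): ester, 1 C=O (running total 9).
CH(NHCOCH3): amide, 1 C=O (running total 10).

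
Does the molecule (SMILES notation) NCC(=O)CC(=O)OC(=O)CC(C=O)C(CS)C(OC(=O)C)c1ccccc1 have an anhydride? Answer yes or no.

Taking each segment in turn:
  H2NCH2: –NH2 on an sp³ carbon with no adjacent C=O → amine.
  CO: –C(=O)– with carbon on both sides → ketone.
  CH2CO-O-COCH2: two acyl groups sharing one oxygen, –C(=O)–O–C(=O)– → anhydride.
  CH(CHO): pendant –CHO: carbonyl C bonded to C and H → aldehyde.
  CH(CH2SH): pendant –CH2SH → thiol.
  CH(OCOCH3): pendant –OC(=O)CH3: an acyloxy group → ester.
  C6H5: –C6H5 phenyl ring → arene.
The CH2CO-O-COCH2 segment supplies the anhydride: two acyl groups sharing one oxygen, –C(=O)–O–C(=O)– → anhydride.

yes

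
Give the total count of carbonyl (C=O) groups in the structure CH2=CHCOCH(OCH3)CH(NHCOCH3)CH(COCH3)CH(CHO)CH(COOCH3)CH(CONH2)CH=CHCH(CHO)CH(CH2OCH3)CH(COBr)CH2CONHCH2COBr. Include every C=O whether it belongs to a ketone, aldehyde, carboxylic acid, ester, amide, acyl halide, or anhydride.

10

CO: ketone, 1 C=O (running total 1).
CH(NHCOCH3): amide, 1 C=O (running total 2).
CH(COCH3): ketone, 1 C=O (running total 3).
CH(CHO): aldehyde, 1 C=O (running total 4).
CH(COOCH3): ester, 1 C=O (running total 5).
CH(CONH2): amide, 1 C=O (running total 6).
CH(CHO): aldehyde, 1 C=O (running total 7).
CH(COBr): acyl halide, 1 C=O (running total 8).
CH2CONHCH2: amide, 1 C=O (running total 9).
COBr: acyl halide, 1 C=O (running total 10).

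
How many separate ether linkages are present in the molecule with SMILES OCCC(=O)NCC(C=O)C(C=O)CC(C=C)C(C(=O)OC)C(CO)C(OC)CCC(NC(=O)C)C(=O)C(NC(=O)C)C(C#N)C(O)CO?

1

HO– on an sp³ carbon → alcohol.
–C(=O)–N– linkage → amide (the N is not an amine).
pendant –CHO: carbonyl C bonded to C and H → aldehyde.
pendant –CHO: carbonyl C bonded to C and H → aldehyde.
pendant –CH=CH2: C=C double bond → alkene.
pendant –COOCH3: carbonyl C bonded to C and –OCH3 → ester.
pendant –CH2OH on an sp³ backbone C → alcohol.
pendant –OCH3: C–O–C with sp³ C, no adjacent C=O → ether.
pendant –NHC(=O)CH3: N bonded to a carbonyl → amide (not amine).
–C(=O)– with carbon on both sides → ketone.
pendant –NHC(=O)CH3: N bonded to a carbonyl → amide (not amine).
pendant –C≡N: nitrile.
–OH on an sp³ carbon → alcohol (secondary).
–OH on an sp³ carbon → alcohol.
Ether appears at: CH(OCH3) → 1.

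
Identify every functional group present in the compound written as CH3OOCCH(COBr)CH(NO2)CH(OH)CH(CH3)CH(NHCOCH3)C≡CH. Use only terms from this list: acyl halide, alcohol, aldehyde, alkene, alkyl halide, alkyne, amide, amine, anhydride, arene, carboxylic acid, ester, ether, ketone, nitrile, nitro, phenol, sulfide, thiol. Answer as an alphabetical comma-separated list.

acyl halide, alcohol, alkyne, amide, ester, nitro

Taking each segment in turn:
  CH3OOC: CH3O–C(=O)–: carbonyl C bonded to C and to –OCH3 → ester (not ketone + ether).
  CH(COBr): pendant –C(=O)X: carbonyl C bonded to C and halogen → acyl halide.
  CH(NO2): –NO2 on an sp³ carbon → nitro (the N=O is not a carbonyl).
  CH(OH): –OH on an sp³ carbon → alcohol (secondary).
  CH(NHCOCH3): pendant –NHC(=O)CH3: N bonded to a carbonyl → amide (not amine).
  C≡CH: C≡C triple bond → alkyne.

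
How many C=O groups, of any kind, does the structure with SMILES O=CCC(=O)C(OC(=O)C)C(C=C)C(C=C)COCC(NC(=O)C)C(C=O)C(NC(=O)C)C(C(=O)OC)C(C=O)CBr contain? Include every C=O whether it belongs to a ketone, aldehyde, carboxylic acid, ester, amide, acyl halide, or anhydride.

8

OHC: aldehyde, 1 C=O (running total 1).
CO: ketone, 1 C=O (running total 2).
CH(OCOCH3): ester, 1 C=O (running total 3).
CH(NHCOCH3): amide, 1 C=O (running total 4).
CH(CHO): aldehyde, 1 C=O (running total 5).
CH(NHCOCH3): amide, 1 C=O (running total 6).
CH(COOCH3): ester, 1 C=O (running total 7).
CH(CHO): aldehyde, 1 C=O (running total 8).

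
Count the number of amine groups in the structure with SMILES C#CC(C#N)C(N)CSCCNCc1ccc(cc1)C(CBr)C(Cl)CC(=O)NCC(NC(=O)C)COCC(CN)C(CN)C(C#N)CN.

5

C≡C triple bond → alkyne.
pendant –C≡N: nitrile.
–NH2 on an sp³ carbon with no adjacent C=O → amine.
C–S–C linkage → sulfide (thioether).
C–N–C with sp³ carbons and no adjacent C=O → amine (secondary).
para-disubstituted benzene ring → arene.
pendant –CH2X: halogen on sp³ carbon → alkyl halide.
halogen on an sp³ carbon → alkyl halide.
–C(=O)–N– linkage → amide (the N is not an amine).
pendant –NHC(=O)CH3: N bonded to a carbonyl → amide (not amine).
C–O–C with sp³ carbons on both sides and no adjacent C=O → ether.
pendant –CH2NH2: N on sp³ C, no adjacent C=O → amine.
pendant –CH2NH2: N on sp³ C, no adjacent C=O → amine.
pendant –C≡N: nitrile.
–NH2 on an sp³ carbon with no adjacent C=O → amine.
Amine appears at: CH(NH2), CH2NHCH2, CH(CH2NH2), CH(CH2NH2), CH2NH2 → 5.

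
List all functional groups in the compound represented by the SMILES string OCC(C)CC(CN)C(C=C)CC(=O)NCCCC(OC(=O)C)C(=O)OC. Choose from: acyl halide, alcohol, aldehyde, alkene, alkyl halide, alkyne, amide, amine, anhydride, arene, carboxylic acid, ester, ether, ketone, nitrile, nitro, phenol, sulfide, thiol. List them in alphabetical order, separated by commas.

alcohol, alkene, amide, amine, ester

Working along the chain:
  HOCH2: HO– on an sp³ carbon → alcohol.
  CH(CH2NH2): pendant –CH2NH2: N on sp³ C, no adjacent C=O → amine.
  CH(CH=CH2): pendant –CH=CH2: C=C double bond → alkene.
  CH2CONHCH2: –C(=O)–N– linkage → amide (the N is not an amine).
  CH(OCOCH3): pendant –OC(=O)CH3: an acyloxy group → ester.
  COOCH3: –C(=O)OCH3: carbonyl C bonded to C and to –OCH3 → ester (not ketone + ether).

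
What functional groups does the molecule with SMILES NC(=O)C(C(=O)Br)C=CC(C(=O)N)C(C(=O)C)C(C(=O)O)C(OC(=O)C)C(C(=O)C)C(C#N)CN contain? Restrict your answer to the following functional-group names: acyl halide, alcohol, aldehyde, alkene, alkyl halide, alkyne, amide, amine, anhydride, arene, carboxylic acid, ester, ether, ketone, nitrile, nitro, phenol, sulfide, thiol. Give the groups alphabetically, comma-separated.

Reading the structure from left to right:
  H2NCO: –C(=O)NH2: carbonyl C bonded to C and to N → amide (the N is not a separate amine).
  CH(COBr): pendant –C(=O)X: carbonyl C bonded to C and halogen → acyl halide.
  CH=CH: C=C double bond → alkene.
  CH(CONH2): pendant –CONH2: carbonyl C bonded to C and N → amide.
  CH(COCH3): pendant –COCH3: carbonyl C bonded to two carbons → ketone.
  CH(COOH): pendant –COOH: carbonyl C bonded to C and –OH → carboxylic acid.
  CH(OCOCH3): pendant –OC(=O)CH3: an acyloxy group → ester.
  CH(COCH3): pendant –COCH3: carbonyl C bonded to two carbons → ketone.
  CH(CN): pendant –C≡N: nitrile.
  CH2NH2: –NH2 on an sp³ carbon with no adjacent C=O → amine.

acyl halide, alkene, amide, amine, carboxylic acid, ester, ketone, nitrile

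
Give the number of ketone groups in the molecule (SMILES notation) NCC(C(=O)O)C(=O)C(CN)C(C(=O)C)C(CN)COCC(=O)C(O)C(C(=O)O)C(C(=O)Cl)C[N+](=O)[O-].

Working along the chain:
  H2NCH2: –NH2 on an sp³ carbon with no adjacent C=O → amine.
  CH(COOH): pendant –COOH: carbonyl C bonded to C and –OH → carboxylic acid.
  CO: –C(=O)– with carbon on both sides → ketone.
  CH(CH2NH2): pendant –CH2NH2: N on sp³ C, no adjacent C=O → amine.
  CH(COCH3): pendant –COCH3: carbonyl C bonded to two carbons → ketone.
  CH(CH2NH2): pendant –CH2NH2: N on sp³ C, no adjacent C=O → amine.
  CH2OCH2: C–O–C with sp³ carbons on both sides and no adjacent C=O → ether.
  CO: –C(=O)– with carbon on both sides → ketone.
  CH(OH): –OH on an sp³ carbon → alcohol (secondary).
  CH(COOH): pendant –COOH: carbonyl C bonded to C and –OH → carboxylic acid.
  CH(COCl): pendant –C(=O)X: carbonyl C bonded to C and halogen → acyl halide.
  CH2NO2: –NO2 on carbon → nitro group.
Ketone appears at: CO, CH(COCH3), CO → 3.

3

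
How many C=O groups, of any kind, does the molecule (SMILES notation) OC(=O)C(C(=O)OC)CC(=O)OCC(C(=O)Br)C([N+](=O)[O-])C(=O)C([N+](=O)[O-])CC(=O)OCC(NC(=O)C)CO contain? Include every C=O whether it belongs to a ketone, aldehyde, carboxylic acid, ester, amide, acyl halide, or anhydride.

HOOC: carboxylic acid, 1 C=O (running total 1).
CH(COOCH3): ester, 1 C=O (running total 2).
CH2COOCH2: ester, 1 C=O (running total 3).
CH(COBr): acyl halide, 1 C=O (running total 4).
CO: ketone, 1 C=O (running total 5).
CH2COOCH2: ester, 1 C=O (running total 6).
CH(NHCOCH3): amide, 1 C=O (running total 7).

7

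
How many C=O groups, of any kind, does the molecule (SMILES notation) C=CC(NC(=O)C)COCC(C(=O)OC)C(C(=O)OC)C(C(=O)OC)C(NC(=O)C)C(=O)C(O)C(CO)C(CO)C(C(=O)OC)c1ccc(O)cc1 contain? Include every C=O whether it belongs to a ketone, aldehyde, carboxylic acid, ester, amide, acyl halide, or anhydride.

7

CH(NHCOCH3): amide, 1 C=O (running total 1).
CH(COOCH3): ester, 1 C=O (running total 2).
CH(COOCH3): ester, 1 C=O (running total 3).
CH(COOCH3): ester, 1 C=O (running total 4).
CH(NHCOCH3): amide, 1 C=O (running total 5).
CO: ketone, 1 C=O (running total 6).
CH(COOCH3): ester, 1 C=O (running total 7).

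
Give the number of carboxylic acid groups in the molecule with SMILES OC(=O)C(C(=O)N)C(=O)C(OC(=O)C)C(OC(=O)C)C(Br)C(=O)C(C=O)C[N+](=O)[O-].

–COOH: carbonyl C bonded to –OH and C → carboxylic acid (the –OH is not a separate alcohol).
pendant –CONH2: carbonyl C bonded to C and N → amide.
–C(=O)– with carbon on both sides → ketone.
pendant –OC(=O)CH3: an acyloxy group → ester.
pendant –OC(=O)CH3: an acyloxy group → ester.
halogen on an sp³ carbon → alkyl halide.
–C(=O)– with carbon on both sides → ketone.
pendant –CHO: carbonyl C bonded to C and H → aldehyde.
–NO2 on carbon → nitro group.
Carboxylic acid appears at: HOOC → 1.

1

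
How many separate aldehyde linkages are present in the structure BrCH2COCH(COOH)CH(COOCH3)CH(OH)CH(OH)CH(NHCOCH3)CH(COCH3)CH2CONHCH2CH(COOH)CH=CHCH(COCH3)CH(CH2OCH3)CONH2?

0

Taking each segment in turn:
  BrCH2: halogen on an sp³ carbon → alkyl halide.
  CO: –C(=O)– with carbon on both sides → ketone.
  CH(COOH): pendant –COOH: carbonyl C bonded to C and –OH → carboxylic acid.
  CH(COOCH3): pendant –COOCH3: carbonyl C bonded to C and –OCH3 → ester.
  CH(OH): –OH on an sp³ carbon → alcohol (secondary).
  CH(OH): –OH on an sp³ carbon → alcohol (secondary).
  CH(NHCOCH3): pendant –NHC(=O)CH3: N bonded to a carbonyl → amide (not amine).
  CH(COCH3): pendant –COCH3: carbonyl C bonded to two carbons → ketone.
  CH2CONHCH2: –C(=O)–N– linkage → amide (the N is not an amine).
  CH(COOH): pendant –COOH: carbonyl C bonded to C and –OH → carboxylic acid.
  CH=CH: C=C double bond → alkene.
  CH(COCH3): pendant –COCH3: carbonyl C bonded to two carbons → ketone.
  CH(CH2OCH3): pendant –CH2OCH3: C–O–C linkage → ether.
  CONH2: –C(=O)NH2: carbonyl C bonded to C and to N → amide (the N is not a separate amine).
No segment is a aldehyde: CO is ketone, not aldehyde; CH(COOH) is carboxylic acid, not aldehyde; CH(COOCH3) is ester, not aldehyde. → 0.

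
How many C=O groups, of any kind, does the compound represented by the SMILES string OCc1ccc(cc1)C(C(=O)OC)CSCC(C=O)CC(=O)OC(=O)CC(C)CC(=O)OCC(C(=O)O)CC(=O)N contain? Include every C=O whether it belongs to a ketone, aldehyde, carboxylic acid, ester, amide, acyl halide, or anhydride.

CH(COOCH3): ester, 1 C=O (running total 1).
CH(CHO): aldehyde, 1 C=O (running total 2).
CH2CO-O-COCH2: anhydride, 2 C=O (running total 4).
CH2COOCH2: ester, 1 C=O (running total 5).
CH(COOH): carboxylic acid, 1 C=O (running total 6).
CONH2: amide, 1 C=O (running total 7).

7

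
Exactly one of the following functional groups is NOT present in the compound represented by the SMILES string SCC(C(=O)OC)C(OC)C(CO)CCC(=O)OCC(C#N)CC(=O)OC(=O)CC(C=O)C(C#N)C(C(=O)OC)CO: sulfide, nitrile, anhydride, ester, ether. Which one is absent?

sulfide

anhydride: present (CH2CO-O-COCH2 — two acyl groups sharing one oxygen, –C(=O)–O–C(=O)– → anhydride).
ether: present (CH(OCH3) — pendant –OCH3: C–O–C with sp³ C, no adjacent C=O → ether).
nitrile: present (CH(CN) — pendant –C≡N: nitrile).
ester: present (CH(COOCH3) — pendant –COOCH3: carbonyl C bonded to C and –OCH3 → ester).
sulfide: no segment matches this pattern.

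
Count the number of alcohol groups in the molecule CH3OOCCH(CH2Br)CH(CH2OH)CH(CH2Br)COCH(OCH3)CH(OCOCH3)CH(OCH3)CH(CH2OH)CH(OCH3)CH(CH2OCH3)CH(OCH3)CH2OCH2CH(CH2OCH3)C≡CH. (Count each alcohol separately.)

CH3O–C(=O)–: carbonyl C bonded to C and to –OCH3 → ester (not ketone + ether).
pendant –CH2X: halogen on sp³ carbon → alkyl halide.
pendant –CH2OH on an sp³ backbone C → alcohol.
pendant –CH2X: halogen on sp³ carbon → alkyl halide.
–C(=O)– with carbon on both sides → ketone.
pendant –OCH3: C–O–C with sp³ C, no adjacent C=O → ether.
pendant –OC(=O)CH3: an acyloxy group → ester.
pendant –OCH3: C–O–C with sp³ C, no adjacent C=O → ether.
pendant –CH2OH on an sp³ backbone C → alcohol.
pendant –OCH3: C–O–C with sp³ C, no adjacent C=O → ether.
pendant –CH2OCH3: C–O–C linkage → ether.
pendant –OCH3: C–O–C with sp³ C, no adjacent C=O → ether.
C–O–C with sp³ carbons on both sides and no adjacent C=O → ether.
pendant –CH2OCH3: C–O–C linkage → ether.
C≡C triple bond → alkyne.
Alcohol appears at: CH(CH2OH), CH(CH2OH) → 2.

2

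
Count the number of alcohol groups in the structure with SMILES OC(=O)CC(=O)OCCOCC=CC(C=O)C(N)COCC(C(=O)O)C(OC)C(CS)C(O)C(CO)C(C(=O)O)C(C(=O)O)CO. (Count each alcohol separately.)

–COOH: carbonyl C bonded to –OH and C → carboxylic acid (the –OH is not a separate alcohol).
–C(=O)–O–C with C on the carbonyl side → ester.
C–O–C with sp³ carbons on both sides and no adjacent C=O → ether.
C=C double bond → alkene.
pendant –CHO: carbonyl C bonded to C and H → aldehyde.
–NH2 on an sp³ carbon with no adjacent C=O → amine.
C–O–C with sp³ carbons on both sides and no adjacent C=O → ether.
pendant –COOH: carbonyl C bonded to C and –OH → carboxylic acid.
pendant –OCH3: C–O–C with sp³ C, no adjacent C=O → ether.
pendant –CH2SH → thiol.
–OH on an sp³ carbon → alcohol (secondary).
pendant –CH2OH on an sp³ backbone C → alcohol.
pendant –COOH: carbonyl C bonded to C and –OH → carboxylic acid.
pendant –COOH: carbonyl C bonded to C and –OH → carboxylic acid.
–OH on an sp³ carbon → alcohol.
Alcohol appears at: CH(OH), CH(CH2OH), CH2OH → 3.

3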